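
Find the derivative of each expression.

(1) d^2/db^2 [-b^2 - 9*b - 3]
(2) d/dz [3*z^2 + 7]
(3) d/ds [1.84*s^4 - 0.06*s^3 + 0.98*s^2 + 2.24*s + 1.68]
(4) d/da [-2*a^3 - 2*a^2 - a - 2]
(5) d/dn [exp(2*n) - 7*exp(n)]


(1) = -2
(2) = 6*z
(3) = 7.36*s^3 - 0.18*s^2 + 1.96*s + 2.24
(4) = -6*a^2 - 4*a - 1
(5) = (2*exp(n) - 7)*exp(n)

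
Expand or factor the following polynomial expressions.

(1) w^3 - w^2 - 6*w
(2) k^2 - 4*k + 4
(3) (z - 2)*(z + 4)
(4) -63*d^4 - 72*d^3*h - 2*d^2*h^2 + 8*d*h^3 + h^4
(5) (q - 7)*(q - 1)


(1) = w*(w - 3)*(w + 2)
(2) = (k - 2)^2
(3) = z^2 + 2*z - 8
(4) = (-3*d + h)*(d + h)*(3*d + h)*(7*d + h)
(5) = q^2 - 8*q + 7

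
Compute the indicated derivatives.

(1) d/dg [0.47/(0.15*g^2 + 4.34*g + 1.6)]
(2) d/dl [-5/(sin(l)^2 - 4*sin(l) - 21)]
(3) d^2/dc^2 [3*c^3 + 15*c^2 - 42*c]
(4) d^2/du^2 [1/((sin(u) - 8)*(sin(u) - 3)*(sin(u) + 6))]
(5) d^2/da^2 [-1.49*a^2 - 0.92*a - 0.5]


(1) = (-0.141*g - 2.0398)/(0.15*g^2 + 4.34*g + 1.6)^2
(2) = 10*(sin(l) - 2)*cos(l)/((sin(l) - 7)^2*(sin(l) + 3)^2)
(3) = 18*c + 30
(4) = (-9*sin(u)^6 + 55*sin(u)^5 - 4*sin(u)^4 + 586*sin(u)^3 - 4746*sin(u)^2 - 5652*sin(u) + 4968)/((sin(u) - 8)^3*(sin(u) - 3)^3*(sin(u) + 6)^3)
(5) = -2.98000000000000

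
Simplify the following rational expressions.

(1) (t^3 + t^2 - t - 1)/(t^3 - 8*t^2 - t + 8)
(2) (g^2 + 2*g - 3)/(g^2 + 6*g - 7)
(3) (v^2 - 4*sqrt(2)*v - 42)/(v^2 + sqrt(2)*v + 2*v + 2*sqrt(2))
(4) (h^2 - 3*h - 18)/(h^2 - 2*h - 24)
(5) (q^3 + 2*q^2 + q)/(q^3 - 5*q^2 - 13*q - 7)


(1) = (t + 1)/(t - 8)
(2) = (g + 3)/(g + 7)
(3) = (v^2 - 4*sqrt(2)*v - 42)/(v^2 + v*(sqrt(2) + 2) + 2*sqrt(2))
(4) = (h + 3)/(h + 4)
(5) = q/(q - 7)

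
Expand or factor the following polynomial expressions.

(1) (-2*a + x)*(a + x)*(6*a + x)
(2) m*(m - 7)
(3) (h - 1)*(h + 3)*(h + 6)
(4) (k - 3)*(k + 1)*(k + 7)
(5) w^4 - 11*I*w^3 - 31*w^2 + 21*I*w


(1) = -12*a^3 - 8*a^2*x + 5*a*x^2 + x^3
(2) = m^2 - 7*m
(3) = h^3 + 8*h^2 + 9*h - 18
(4) = k^3 + 5*k^2 - 17*k - 21
(5) = w*(w - 7*I)*(w - 3*I)*(w - I)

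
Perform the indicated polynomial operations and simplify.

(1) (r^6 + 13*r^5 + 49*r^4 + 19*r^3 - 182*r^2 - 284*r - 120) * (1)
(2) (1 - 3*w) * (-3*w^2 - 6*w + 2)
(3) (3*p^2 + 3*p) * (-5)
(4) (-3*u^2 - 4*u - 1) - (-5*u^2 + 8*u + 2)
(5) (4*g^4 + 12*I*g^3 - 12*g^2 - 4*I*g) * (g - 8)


(1) = r^6 + 13*r^5 + 49*r^4 + 19*r^3 - 182*r^2 - 284*r - 120
(2) = 9*w^3 + 15*w^2 - 12*w + 2
(3) = -15*p^2 - 15*p
(4) = 2*u^2 - 12*u - 3
(5) = 4*g^5 - 32*g^4 + 12*I*g^4 - 12*g^3 - 96*I*g^3 + 96*g^2 - 4*I*g^2 + 32*I*g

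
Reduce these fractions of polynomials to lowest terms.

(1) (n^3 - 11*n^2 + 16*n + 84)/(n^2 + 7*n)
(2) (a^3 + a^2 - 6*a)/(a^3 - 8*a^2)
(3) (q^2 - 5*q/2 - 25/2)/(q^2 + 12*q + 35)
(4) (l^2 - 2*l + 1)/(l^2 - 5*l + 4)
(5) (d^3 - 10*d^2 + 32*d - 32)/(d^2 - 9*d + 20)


(1) = (n^3 - 11*n^2 + 16*n + 84)/(n^2 + 7*n)
(2) = (a^2 + a - 6)/(a^2 - 8*a)
(3) = (2*q^2 - 5*q - 25)/(2*q^2 + 24*q + 70)
(4) = (l - 1)/(l - 4)
(5) = (d^2 - 6*d + 8)/(d - 5)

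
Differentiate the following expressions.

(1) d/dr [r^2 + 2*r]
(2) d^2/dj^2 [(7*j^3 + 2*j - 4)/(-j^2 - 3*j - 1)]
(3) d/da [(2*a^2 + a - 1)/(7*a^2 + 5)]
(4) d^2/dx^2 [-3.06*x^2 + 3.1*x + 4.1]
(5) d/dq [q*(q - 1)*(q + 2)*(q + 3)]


(1) = 2*r + 2
(2) = 2*(-58*j^3 - 51*j^2 + 21*j + 38)/(j^6 + 9*j^5 + 30*j^4 + 45*j^3 + 30*j^2 + 9*j + 1)
(3) = (-7*a^2 + 34*a + 5)/(49*a^4 + 70*a^2 + 25)
(4) = -6.12000000000000
(5) = 4*q^3 + 12*q^2 + 2*q - 6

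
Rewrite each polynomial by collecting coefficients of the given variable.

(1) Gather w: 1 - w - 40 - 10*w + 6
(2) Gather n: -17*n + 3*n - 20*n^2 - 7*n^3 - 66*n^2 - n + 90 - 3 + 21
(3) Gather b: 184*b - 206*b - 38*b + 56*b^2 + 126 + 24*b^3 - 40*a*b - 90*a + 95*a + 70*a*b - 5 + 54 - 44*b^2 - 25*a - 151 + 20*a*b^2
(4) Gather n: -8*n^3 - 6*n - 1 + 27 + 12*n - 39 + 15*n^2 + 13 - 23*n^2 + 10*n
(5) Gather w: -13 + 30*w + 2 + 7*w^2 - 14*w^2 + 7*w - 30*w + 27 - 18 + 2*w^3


(1) = -11*w - 33
(2) = -7*n^3 - 86*n^2 - 15*n + 108
(3) = -20*a + 24*b^3 + b^2*(20*a + 12) + b*(30*a - 60) + 24
(4) = -8*n^3 - 8*n^2 + 16*n
(5) = 2*w^3 - 7*w^2 + 7*w - 2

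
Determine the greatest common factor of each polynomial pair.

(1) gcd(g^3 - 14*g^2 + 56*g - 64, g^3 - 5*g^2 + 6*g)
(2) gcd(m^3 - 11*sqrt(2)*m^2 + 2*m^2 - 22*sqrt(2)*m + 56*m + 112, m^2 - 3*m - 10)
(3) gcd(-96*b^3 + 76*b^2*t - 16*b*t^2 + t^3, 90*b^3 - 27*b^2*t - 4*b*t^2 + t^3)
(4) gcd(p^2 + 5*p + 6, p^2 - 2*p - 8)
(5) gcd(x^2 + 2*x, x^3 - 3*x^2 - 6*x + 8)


(1) = g - 2
(2) = gcd((m + 2)*(m - 7*sqrt(2))*(m - 4*sqrt(2)), (m - 5)*(m + 2)) = m + 2
(3) = gcd((-8*b + t)*(-6*b + t)*(-2*b + t), (-6*b + t)*(-3*b + t)*(5*b + t)) = -6*b + t
(4) = p + 2
(5) = gcd(x*(x + 2), (x - 4)*(x - 1)*(x + 2)) = x + 2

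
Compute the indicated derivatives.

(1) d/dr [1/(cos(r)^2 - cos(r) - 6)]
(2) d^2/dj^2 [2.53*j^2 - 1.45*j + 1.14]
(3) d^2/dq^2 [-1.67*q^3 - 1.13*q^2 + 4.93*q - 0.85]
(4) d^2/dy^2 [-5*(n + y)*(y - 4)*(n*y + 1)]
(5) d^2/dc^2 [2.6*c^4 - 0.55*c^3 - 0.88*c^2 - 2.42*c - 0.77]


(1) = (2*cos(r) - 1)*sin(r)/(sin(r)^2 + cos(r) + 5)^2
(2) = 5.06000000000000
(3) = -10.02*q - 2.26
(4) = -10*n^2 - 30*n*y + 40*n - 10
(5) = 31.2*c^2 - 3.3*c - 1.76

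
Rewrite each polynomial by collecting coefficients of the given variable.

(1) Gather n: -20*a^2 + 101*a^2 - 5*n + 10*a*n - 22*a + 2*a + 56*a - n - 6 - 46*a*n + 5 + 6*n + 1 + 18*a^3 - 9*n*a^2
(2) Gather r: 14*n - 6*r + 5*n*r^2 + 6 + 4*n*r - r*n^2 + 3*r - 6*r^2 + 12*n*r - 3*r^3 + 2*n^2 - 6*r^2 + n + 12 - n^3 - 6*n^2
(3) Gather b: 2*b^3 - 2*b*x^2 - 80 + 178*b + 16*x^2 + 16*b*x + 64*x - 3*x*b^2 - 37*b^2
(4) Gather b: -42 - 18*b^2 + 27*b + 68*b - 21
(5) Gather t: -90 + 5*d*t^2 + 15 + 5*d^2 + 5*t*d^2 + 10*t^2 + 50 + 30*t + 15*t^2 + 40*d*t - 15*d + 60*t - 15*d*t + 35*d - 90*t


(1) = 18*a^3 + 81*a^2 + 36*a + n*(-9*a^2 - 36*a)
(2) = -n^3 - 4*n^2 + 15*n - 3*r^3 + r^2*(5*n - 12) + r*(-n^2 + 16*n - 3) + 18
(3) = 2*b^3 + b^2*(-3*x - 37) + b*(-2*x^2 + 16*x + 178) + 16*x^2 + 64*x - 80
(4) = -18*b^2 + 95*b - 63
(5) = 5*d^2 + 20*d + t^2*(5*d + 25) + t*(5*d^2 + 25*d) - 25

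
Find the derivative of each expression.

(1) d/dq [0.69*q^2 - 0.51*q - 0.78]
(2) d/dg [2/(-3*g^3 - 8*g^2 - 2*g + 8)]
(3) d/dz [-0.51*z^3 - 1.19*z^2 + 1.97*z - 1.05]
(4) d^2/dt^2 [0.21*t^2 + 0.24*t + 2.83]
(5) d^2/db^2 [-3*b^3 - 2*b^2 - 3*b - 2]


(1) = 1.38*q - 0.51
(2) = 2*(9*g^2 + 16*g + 2)/(3*g^3 + 8*g^2 + 2*g - 8)^2
(3) = -1.53*z^2 - 2.38*z + 1.97
(4) = 0.420000000000000
(5) = -18*b - 4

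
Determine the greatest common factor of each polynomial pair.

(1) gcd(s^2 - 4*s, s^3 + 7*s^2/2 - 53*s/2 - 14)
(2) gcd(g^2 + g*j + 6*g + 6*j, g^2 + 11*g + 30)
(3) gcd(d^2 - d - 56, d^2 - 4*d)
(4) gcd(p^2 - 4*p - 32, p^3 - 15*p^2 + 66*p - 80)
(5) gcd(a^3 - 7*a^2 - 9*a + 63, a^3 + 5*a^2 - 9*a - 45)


(1) = gcd(s*(s - 4), (s - 4)*(s + 1/2)*(s + 7)) = s - 4
(2) = g + 6
(3) = gcd((d - 8)*(d + 7), d*(d - 4)) = 1
(4) = p - 8
(5) = a^2 - 9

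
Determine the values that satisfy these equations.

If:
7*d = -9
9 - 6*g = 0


Then:
d = -9/7
g = 3/2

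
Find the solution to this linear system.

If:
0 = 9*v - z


Then:
v = z/9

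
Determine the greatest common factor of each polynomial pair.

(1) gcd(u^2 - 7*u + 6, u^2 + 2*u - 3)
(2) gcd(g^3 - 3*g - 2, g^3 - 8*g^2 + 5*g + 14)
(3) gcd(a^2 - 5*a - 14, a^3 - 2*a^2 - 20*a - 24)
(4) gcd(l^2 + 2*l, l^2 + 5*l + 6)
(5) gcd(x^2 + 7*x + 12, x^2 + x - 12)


(1) = u - 1
(2) = gcd((g - 2)*(g + 1)^2, (g - 7)*(g - 2)*(g + 1)) = g^2 - g - 2
(3) = a + 2
(4) = gcd(l*(l + 2), (l + 2)*(l + 3)) = l + 2
(5) = gcd((x + 3)*(x + 4), (x - 3)*(x + 4)) = x + 4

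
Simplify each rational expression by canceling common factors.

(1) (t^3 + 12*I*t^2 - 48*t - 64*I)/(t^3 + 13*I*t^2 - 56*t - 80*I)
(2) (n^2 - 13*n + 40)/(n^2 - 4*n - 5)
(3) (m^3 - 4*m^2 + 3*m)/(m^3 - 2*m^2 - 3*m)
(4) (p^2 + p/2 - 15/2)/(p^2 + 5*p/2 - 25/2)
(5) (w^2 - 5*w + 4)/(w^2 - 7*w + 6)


(1) = (t + 4*I)/(t + 5*I)
(2) = (n - 8)/(n + 1)
(3) = (m - 1)/(m + 1)
(4) = (p + 3)/(p + 5)
(5) = (w - 4)/(w - 6)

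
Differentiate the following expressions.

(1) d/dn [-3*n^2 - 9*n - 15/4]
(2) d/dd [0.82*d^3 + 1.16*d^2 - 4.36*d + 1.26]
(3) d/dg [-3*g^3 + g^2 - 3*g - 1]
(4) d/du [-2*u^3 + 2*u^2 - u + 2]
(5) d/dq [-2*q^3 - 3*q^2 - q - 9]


(1) = -6*n - 9
(2) = 2.46*d^2 + 2.32*d - 4.36
(3) = -9*g^2 + 2*g - 3
(4) = -6*u^2 + 4*u - 1
(5) = -6*q^2 - 6*q - 1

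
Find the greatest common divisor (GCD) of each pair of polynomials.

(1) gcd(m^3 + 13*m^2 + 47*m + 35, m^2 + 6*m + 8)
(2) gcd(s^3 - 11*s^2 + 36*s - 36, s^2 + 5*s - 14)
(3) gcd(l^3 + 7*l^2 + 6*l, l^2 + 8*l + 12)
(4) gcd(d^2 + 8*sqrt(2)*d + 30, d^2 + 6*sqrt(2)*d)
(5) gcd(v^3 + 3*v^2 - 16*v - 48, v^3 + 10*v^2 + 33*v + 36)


(1) = gcd((m + 1)*(m + 5)*(m + 7), (m + 2)*(m + 4)) = 1
(2) = gcd((s - 6)*(s - 3)*(s - 2), (s - 2)*(s + 7)) = s - 2
(3) = l + 6
(4) = 1
(5) = v^2 + 7*v + 12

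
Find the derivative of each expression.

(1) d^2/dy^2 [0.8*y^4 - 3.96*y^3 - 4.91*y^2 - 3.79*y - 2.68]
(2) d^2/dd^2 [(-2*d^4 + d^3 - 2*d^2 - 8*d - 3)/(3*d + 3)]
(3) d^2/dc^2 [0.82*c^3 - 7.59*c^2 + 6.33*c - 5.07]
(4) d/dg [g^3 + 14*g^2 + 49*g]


(1) = 9.6*y^2 - 23.76*y - 9.82
(2) = 2 - 4*d
(3) = 4.92*c - 15.18
(4) = 3*g^2 + 28*g + 49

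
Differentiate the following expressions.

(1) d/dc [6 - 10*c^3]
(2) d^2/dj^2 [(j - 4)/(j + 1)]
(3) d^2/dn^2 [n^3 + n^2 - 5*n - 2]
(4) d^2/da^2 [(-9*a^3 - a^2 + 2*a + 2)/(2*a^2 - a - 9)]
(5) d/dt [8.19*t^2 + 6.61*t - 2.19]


(1) = -30*c^2
(2) = -10/(j + 1)^3
(3) = 6*n + 2
(4) = 2*(-165*a^3 - 273*a^2 - 2091*a - 61)/(8*a^6 - 12*a^5 - 102*a^4 + 107*a^3 + 459*a^2 - 243*a - 729)
(5) = 16.38*t + 6.61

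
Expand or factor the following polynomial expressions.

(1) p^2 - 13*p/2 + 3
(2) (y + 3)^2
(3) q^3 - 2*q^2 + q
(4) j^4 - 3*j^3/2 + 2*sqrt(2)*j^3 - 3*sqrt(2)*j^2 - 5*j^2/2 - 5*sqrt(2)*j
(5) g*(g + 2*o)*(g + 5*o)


(1) = (p - 6)*(p - 1/2)
(2) = y^2 + 6*y + 9
(3) = q*(q - 1)^2
(4) = j*(j - 5/2)*(j + 1)*(j + 2*sqrt(2))
(5) = g^3 + 7*g^2*o + 10*g*o^2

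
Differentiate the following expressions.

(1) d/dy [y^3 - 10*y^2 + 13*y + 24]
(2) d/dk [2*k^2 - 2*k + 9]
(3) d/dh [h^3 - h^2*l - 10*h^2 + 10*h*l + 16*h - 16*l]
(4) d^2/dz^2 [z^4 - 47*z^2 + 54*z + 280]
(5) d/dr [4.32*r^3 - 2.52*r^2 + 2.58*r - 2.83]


(1) = 3*y^2 - 20*y + 13
(2) = 4*k - 2
(3) = 3*h^2 - 2*h*l - 20*h + 10*l + 16
(4) = 12*z^2 - 94
(5) = 12.96*r^2 - 5.04*r + 2.58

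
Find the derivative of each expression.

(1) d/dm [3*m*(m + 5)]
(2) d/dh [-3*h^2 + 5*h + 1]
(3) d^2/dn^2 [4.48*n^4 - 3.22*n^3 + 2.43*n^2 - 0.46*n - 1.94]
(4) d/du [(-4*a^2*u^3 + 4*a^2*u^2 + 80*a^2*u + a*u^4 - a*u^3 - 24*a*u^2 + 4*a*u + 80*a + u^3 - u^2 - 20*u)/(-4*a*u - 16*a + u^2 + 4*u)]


(1) = 6*m + 15
(2) = 5 - 6*h
(3) = 53.76*n^2 - 19.32*n + 4.86
(4) = 2*a*u - 5*a + 1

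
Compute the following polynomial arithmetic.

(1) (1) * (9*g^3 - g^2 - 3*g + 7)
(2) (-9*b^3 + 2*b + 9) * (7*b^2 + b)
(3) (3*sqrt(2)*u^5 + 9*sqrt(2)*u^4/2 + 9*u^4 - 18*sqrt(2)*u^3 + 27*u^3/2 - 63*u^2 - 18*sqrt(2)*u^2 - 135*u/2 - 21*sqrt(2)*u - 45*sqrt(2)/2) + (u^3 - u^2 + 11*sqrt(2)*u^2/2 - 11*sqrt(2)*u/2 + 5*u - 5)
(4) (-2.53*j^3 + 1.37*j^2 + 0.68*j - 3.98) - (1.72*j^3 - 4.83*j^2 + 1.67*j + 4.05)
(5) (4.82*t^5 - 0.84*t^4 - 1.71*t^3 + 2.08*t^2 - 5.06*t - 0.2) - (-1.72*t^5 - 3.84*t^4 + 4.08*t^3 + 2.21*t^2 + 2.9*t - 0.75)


(1) = 9*g^3 - g^2 - 3*g + 7
(2) = -63*b^5 - 9*b^4 + 14*b^3 + 65*b^2 + 9*b
(3) = 3*sqrt(2)*u^5 + 9*sqrt(2)*u^4/2 + 9*u^4 - 18*sqrt(2)*u^3 + 29*u^3/2 - 64*u^2 - 25*sqrt(2)*u^2/2 - 125*u/2 - 53*sqrt(2)*u/2 - 45*sqrt(2)/2 - 5
(4) = -4.25*j^3 + 6.2*j^2 - 0.99*j - 8.03
(5) = 6.54*t^5 + 3.0*t^4 - 5.79*t^3 - 0.13*t^2 - 7.96*t + 0.55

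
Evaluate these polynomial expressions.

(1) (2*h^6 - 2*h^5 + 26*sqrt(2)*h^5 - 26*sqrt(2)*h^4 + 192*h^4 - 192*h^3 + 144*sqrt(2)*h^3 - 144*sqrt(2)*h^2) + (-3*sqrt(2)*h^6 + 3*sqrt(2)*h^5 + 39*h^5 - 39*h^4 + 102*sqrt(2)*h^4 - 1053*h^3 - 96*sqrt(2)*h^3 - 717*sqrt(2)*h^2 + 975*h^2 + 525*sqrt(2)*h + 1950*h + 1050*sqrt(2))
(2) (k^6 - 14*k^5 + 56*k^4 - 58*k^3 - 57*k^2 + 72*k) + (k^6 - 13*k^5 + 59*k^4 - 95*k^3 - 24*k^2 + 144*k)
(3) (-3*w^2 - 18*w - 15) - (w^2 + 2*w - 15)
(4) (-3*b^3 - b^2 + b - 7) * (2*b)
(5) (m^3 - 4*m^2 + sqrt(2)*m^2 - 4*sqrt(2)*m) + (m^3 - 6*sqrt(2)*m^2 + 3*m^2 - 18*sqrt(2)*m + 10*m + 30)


(1) = -3*sqrt(2)*h^6 + 2*h^6 + 37*h^5 + 29*sqrt(2)*h^5 + 76*sqrt(2)*h^4 + 153*h^4 - 1245*h^3 + 48*sqrt(2)*h^3 - 861*sqrt(2)*h^2 + 975*h^2 + 525*sqrt(2)*h + 1950*h + 1050*sqrt(2)
(2) = 2*k^6 - 27*k^5 + 115*k^4 - 153*k^3 - 81*k^2 + 216*k
(3) = -4*w^2 - 20*w
(4) = -6*b^4 - 2*b^3 + 2*b^2 - 14*b
(5) = 2*m^3 - 5*sqrt(2)*m^2 - m^2 - 22*sqrt(2)*m + 10*m + 30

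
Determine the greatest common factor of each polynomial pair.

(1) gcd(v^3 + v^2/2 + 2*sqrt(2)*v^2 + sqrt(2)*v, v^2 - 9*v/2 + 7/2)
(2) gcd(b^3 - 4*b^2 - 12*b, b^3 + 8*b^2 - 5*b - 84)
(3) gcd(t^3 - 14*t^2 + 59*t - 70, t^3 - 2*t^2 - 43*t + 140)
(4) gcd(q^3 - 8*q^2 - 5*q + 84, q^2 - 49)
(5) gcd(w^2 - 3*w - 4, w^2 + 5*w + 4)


(1) = gcd(v*(v + 1/2)*(v + 2*sqrt(2)), (v - 7/2)*(v - 1)) = 1
(2) = gcd(b*(b - 6)*(b + 2), (b - 3)*(b + 4)*(b + 7)) = 1
(3) = t - 5
(4) = q - 7
(5) = gcd((w - 4)*(w + 1), (w + 1)*(w + 4)) = w + 1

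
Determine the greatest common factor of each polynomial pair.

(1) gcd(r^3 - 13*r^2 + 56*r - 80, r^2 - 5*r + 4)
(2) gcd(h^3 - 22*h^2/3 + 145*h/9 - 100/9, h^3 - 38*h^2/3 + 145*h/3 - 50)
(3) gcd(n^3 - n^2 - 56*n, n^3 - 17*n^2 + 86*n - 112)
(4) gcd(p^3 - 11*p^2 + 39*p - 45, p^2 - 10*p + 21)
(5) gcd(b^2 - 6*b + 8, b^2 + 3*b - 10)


(1) = gcd((r - 5)*(r - 4)^2, (r - 4)*(r - 1)) = r - 4
(2) = h - 5/3
(3) = n - 8
(4) = gcd((p - 5)*(p - 3)^2, (p - 7)*(p - 3)) = p - 3
(5) = gcd((b - 4)*(b - 2), (b - 2)*(b + 5)) = b - 2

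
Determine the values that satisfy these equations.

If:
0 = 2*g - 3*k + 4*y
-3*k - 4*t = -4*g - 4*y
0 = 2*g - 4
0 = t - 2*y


Then:
g = 2
k = 2
t = 1
y = 1/2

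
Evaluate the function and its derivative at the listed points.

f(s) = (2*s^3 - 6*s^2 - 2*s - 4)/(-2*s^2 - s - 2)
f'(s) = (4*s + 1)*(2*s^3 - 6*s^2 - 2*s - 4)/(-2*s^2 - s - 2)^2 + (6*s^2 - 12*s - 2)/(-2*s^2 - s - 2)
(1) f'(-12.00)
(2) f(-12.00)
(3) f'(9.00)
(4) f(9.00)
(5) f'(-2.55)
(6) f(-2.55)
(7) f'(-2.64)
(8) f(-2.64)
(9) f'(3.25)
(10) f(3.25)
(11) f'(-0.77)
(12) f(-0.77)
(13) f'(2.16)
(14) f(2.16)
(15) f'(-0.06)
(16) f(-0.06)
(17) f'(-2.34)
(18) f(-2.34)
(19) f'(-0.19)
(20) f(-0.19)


(1) = -1.00
(2) = 15.47
(3) = -1.00
(4) = -5.49
(5) = -1.21
(6) = 5.71
(7) = -1.20
(8) = 5.82
(9) = -0.95
(10) = 0.20
(11) = -2.00
(12) = 2.87
(13) = -0.86
(14) = 1.20
(15) = -0.14
(16) = 2.00
(17) = -1.26
(18) = 5.45
(19) = -0.52
(20) = 2.05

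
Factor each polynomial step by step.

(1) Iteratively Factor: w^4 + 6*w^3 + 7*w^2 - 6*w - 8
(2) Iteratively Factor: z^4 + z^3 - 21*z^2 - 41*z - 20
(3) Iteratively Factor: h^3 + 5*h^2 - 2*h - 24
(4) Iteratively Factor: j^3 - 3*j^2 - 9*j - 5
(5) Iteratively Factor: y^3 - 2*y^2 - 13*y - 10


(1) = (w - 1)*(w^3 + 7*w^2 + 14*w + 8) = (w - 1)*(w + 1)*(w^2 + 6*w + 8) = (w - 1)*(w + 1)*(w + 4)*(w + 2)
(2) = (z + 1)*(z^3 - 21*z - 20) = (z - 5)*(z + 1)*(z^2 + 5*z + 4) = (z - 5)*(z + 1)*(z + 4)*(z + 1)
(3) = (h + 3)*(h^2 + 2*h - 8) = (h - 2)*(h + 3)*(h + 4)
(4) = (j + 1)*(j^2 - 4*j - 5) = (j - 5)*(j + 1)*(j + 1)
(5) = (y + 1)*(y^2 - 3*y - 10) = (y - 5)*(y + 1)*(y + 2)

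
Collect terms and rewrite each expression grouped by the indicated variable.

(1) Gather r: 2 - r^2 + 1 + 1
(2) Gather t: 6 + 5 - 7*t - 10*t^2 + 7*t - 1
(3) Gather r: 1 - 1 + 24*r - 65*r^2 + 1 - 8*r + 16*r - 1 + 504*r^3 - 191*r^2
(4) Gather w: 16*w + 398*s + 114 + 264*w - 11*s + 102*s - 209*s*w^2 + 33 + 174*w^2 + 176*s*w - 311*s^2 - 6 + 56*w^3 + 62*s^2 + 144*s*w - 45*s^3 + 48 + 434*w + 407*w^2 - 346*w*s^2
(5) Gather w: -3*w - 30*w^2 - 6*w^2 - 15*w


(1) = 4 - r^2
(2) = 10 - 10*t^2
(3) = 504*r^3 - 256*r^2 + 32*r
(4) = -45*s^3 - 249*s^2 + 489*s + 56*w^3 + w^2*(581 - 209*s) + w*(-346*s^2 + 320*s + 714) + 189
(5) = -36*w^2 - 18*w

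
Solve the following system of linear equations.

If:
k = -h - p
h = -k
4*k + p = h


Then:
h = 0
k = 0
p = 0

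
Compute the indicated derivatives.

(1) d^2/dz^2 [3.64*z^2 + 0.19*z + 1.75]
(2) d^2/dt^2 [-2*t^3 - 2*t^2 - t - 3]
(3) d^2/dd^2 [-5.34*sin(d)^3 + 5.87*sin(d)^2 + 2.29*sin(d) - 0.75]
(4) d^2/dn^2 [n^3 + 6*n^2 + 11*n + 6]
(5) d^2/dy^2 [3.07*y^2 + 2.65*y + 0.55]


(1) = 7.28000000000000
(2) = -12*t - 4
(3) = 1.715*sin(d) - 12.015*sin(3*d) + 11.74*cos(2*d)
(4) = 6*n + 12
(5) = 6.14000000000000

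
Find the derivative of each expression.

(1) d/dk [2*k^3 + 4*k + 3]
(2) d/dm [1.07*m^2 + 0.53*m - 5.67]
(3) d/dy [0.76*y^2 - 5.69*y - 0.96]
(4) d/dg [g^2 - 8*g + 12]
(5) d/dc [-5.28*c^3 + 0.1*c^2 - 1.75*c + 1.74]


(1) = 6*k^2 + 4
(2) = 2.14*m + 0.53
(3) = 1.52*y - 5.69
(4) = 2*g - 8
(5) = -15.84*c^2 + 0.2*c - 1.75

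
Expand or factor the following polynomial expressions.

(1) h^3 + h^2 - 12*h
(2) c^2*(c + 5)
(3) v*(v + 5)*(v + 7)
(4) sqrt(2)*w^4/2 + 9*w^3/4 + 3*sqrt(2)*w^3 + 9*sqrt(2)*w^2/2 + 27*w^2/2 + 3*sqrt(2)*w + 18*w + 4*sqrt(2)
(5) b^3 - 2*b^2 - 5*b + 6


(1) = h*(h - 3)*(h + 4)
(2) = c^3 + 5*c^2
(3) = v^3 + 12*v^2 + 35*v
(4) = (w/2 + sqrt(2))*(w + 2)*(w + 4)*(sqrt(2)*w + 1/2)
(5) = (b - 3)*(b - 1)*(b + 2)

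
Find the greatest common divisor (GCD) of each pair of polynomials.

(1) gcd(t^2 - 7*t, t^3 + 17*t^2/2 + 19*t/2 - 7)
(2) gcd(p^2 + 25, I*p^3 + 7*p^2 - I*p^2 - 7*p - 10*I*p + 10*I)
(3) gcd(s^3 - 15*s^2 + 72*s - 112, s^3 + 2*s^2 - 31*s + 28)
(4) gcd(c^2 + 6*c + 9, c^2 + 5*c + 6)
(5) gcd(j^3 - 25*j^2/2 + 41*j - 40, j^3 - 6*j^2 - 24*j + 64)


(1) = 1
(2) = gcd((p - 5*I)*(p + 5*I), (p - 5*I)*(p - 2*I)*(I*p - I)) = p - 5*I
(3) = gcd((s - 7)*(s - 4)^2, (s - 4)*(s - 1)*(s + 7)) = s - 4
(4) = gcd((c + 3)^2, (c + 2)*(c + 3)) = c + 3
(5) = j^2 - 10*j + 16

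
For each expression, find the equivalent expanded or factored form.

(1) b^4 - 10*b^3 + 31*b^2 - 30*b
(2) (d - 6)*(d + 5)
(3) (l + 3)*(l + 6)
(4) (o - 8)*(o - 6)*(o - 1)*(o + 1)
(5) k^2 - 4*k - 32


(1) = b*(b - 5)*(b - 3)*(b - 2)
(2) = d^2 - d - 30
(3) = l^2 + 9*l + 18
(4) = o^4 - 14*o^3 + 47*o^2 + 14*o - 48
(5) = (k - 8)*(k + 4)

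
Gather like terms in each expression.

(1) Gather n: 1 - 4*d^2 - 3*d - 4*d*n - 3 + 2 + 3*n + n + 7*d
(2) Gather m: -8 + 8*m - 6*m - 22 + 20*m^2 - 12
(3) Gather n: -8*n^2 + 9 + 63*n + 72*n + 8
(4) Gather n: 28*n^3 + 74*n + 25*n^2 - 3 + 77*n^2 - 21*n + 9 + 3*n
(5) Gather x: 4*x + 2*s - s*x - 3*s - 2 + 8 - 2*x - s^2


(1) = -4*d^2 + 4*d + n*(4 - 4*d)
(2) = 20*m^2 + 2*m - 42
(3) = -8*n^2 + 135*n + 17
(4) = 28*n^3 + 102*n^2 + 56*n + 6
(5) = -s^2 - s + x*(2 - s) + 6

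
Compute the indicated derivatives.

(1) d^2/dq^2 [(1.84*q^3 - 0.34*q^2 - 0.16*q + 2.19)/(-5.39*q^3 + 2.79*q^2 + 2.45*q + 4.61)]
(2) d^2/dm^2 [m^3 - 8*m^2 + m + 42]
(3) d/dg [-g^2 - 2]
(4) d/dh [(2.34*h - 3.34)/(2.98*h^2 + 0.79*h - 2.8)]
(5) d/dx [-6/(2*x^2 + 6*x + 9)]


(1) = (-35.58478*q^6 - 117.898704*q^5 - 1299.628176*q^4 + 672.522152*q^3 - 31.984392*q^2 - 663.290484*q + 40.88136)/(156.590819*q^9 - 243.166077*q^8 - 87.664038*q^7 - 202.448112*q^6 + 455.801136*q^5 + 207.369102*q^4 + 139.870402*q^3 - 260.894652*q^2 - 156.202935*q - 97.972181)
(2) = 6*m - 16
(3) = -2*g
(4) = (-6.9732*h^2 + 19.9064*h - 3.9134)/(8.8804*h^4 + 4.7084*h^3 - 16.0639*h^2 - 4.424*h + 7.84)
(5) = 12*(2*x + 3)/(2*x^2 + 6*x + 9)^2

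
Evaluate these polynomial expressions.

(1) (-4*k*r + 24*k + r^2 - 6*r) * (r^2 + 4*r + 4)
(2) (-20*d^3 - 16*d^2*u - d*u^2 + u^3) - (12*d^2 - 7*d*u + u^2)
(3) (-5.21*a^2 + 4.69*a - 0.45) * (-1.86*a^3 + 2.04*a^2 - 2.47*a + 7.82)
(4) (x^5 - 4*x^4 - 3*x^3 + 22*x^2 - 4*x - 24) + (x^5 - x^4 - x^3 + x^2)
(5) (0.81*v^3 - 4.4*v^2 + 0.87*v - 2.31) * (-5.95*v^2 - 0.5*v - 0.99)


(1) = -4*k*r^3 + 8*k*r^2 + 80*k*r + 96*k + r^4 - 2*r^3 - 20*r^2 - 24*r
(2) = -20*d^3 - 16*d^2*u - 12*d^2 - d*u^2 + 7*d*u + u^3 - u^2
(3) = 9.6906*a^5 - 19.3518*a^4 + 23.2733*a^3 - 53.2445*a^2 + 37.7873*a - 3.519
(4) = 2*x^5 - 5*x^4 - 4*x^3 + 23*x^2 - 4*x - 24
(5) = -4.8195*v^5 + 25.775*v^4 - 3.7784*v^3 + 17.6655*v^2 + 0.2937*v + 2.2869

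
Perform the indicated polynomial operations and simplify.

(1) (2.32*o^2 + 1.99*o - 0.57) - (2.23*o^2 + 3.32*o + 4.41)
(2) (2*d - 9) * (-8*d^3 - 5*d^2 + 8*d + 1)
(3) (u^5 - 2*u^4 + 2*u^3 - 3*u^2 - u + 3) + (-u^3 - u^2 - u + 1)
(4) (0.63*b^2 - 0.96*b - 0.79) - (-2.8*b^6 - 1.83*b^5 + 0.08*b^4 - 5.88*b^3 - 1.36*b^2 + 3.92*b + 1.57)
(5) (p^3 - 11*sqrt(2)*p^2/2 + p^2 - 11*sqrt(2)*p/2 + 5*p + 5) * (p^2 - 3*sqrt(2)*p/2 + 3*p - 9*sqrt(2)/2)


(1) = 0.09*o^2 - 1.33*o - 4.98
(2) = -16*d^4 + 62*d^3 + 61*d^2 - 70*d - 9
(3) = u^5 - 2*u^4 + u^3 - 4*u^2 - 2*u + 4
(4) = 2.8*b^6 + 1.83*b^5 - 0.08*b^4 + 5.88*b^3 + 1.99*b^2 - 4.88*b - 2.36
(5) = p^5 - 7*sqrt(2)*p^4 + 4*p^4 - 28*sqrt(2)*p^3 + 49*p^3/2 - 57*sqrt(2)*p^2/2 + 86*p^2 - 30*sqrt(2)*p + 129*p/2 - 45*sqrt(2)/2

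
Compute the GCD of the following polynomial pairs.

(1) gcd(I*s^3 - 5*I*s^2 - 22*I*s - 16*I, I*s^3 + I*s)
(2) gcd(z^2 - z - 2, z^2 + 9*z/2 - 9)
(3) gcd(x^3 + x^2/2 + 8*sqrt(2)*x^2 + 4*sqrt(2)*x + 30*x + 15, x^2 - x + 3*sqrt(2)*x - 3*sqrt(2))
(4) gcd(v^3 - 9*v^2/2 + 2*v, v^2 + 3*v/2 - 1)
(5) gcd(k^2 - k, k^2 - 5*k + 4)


(1) = gcd((s - 8)*(s + 2)*(I*s + I), s*(s + I)*(I*s + 1)) = 1
(2) = 1
(3) = gcd((x + 1/2)*(x + 3*sqrt(2))*(x + 5*sqrt(2)), (x - 1)*(x + 3*sqrt(2))) = x + 3*sqrt(2)
(4) = gcd(v*(v - 4)*(v - 1/2), (v - 1/2)*(v + 2)) = v - 1/2
(5) = gcd(k*(k - 1), (k - 4)*(k - 1)) = k - 1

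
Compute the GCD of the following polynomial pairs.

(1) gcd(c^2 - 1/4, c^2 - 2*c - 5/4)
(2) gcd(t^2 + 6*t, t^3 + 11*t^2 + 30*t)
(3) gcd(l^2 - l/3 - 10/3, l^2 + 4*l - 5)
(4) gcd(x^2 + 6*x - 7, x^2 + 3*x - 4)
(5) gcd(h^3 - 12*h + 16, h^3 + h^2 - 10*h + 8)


(1) = gcd((c - 1/2)*(c + 1/2), (c - 5/2)*(c + 1/2)) = c + 1/2
(2) = gcd(t*(t + 6), t*(t + 5)*(t + 6)) = t^2 + 6*t
(3) = gcd((l - 2)*(l + 5/3), (l - 1)*(l + 5)) = 1
(4) = x - 1
(5) = gcd((h - 2)^2*(h + 4), (h - 2)*(h - 1)*(h + 4)) = h^2 + 2*h - 8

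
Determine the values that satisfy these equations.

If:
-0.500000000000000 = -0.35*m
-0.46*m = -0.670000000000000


Then:
No Solution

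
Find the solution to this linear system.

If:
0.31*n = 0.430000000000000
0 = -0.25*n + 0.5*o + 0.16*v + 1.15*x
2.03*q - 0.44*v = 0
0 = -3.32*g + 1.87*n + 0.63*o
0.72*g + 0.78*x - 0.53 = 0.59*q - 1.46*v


Then:
g = 0.918892442449941 - 0.414494304588932*x
n = 1.39
o = 0.725161811415666 - 2.18431919243691*x
q = -0.0783552267976578*x - 0.021413033713535
v = -0.361502523634649*x - 0.0987919509965366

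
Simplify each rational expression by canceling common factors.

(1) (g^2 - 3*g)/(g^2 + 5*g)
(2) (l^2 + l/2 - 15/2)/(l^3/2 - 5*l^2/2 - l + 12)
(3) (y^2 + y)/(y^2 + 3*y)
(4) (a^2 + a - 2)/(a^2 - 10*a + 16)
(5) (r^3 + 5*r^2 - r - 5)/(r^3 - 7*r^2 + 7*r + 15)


(1) = (g - 3)/(g + 5)
(2) = (2*l^2 + l - 15)/(l^3 - 5*l^2 - 2*l + 24)
(3) = (y + 1)/(y + 3)
(4) = (a^2 + a - 2)/(a^2 - 10*a + 16)
(5) = (r^2 + 4*r - 5)/(r^2 - 8*r + 15)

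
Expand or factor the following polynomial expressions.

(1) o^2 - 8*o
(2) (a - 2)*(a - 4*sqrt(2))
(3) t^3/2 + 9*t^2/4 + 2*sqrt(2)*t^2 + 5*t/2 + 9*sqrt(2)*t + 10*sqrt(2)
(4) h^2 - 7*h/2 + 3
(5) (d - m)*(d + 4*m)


(1) = o*(o - 8)
(2) = a^2 - 4*sqrt(2)*a - 2*a + 8*sqrt(2)
(3) = (t/2 + 1)*(t + 5/2)*(t + 4*sqrt(2))
(4) = (h - 2)*(h - 3/2)
(5) = d^2 + 3*d*m - 4*m^2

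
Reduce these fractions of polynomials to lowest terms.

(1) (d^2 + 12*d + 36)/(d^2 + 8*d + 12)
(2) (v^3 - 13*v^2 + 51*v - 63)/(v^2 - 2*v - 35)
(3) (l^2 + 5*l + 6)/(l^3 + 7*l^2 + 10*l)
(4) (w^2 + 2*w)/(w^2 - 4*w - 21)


(1) = (d + 6)/(d + 2)
(2) = (v^2 - 6*v + 9)/(v + 5)
(3) = (l + 3)/(l^2 + 5*l)
(4) = (w^2 + 2*w)/(w^2 - 4*w - 21)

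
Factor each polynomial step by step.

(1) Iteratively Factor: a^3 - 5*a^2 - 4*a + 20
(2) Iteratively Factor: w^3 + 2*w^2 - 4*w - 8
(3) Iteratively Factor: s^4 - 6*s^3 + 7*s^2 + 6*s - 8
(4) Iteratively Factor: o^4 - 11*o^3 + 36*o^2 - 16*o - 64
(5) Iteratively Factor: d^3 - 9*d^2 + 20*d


(1) = (a - 2)*(a^2 - 3*a - 10) = (a - 5)*(a - 2)*(a + 2)
(2) = (w + 2)*(w^2 - 4) = (w + 2)^2*(w - 2)
(3) = (s - 4)*(s^3 - 2*s^2 - s + 2) = (s - 4)*(s - 2)*(s^2 - 1) = (s - 4)*(s - 2)*(s - 1)*(s + 1)
(4) = (o - 4)*(o^3 - 7*o^2 + 8*o + 16) = (o - 4)^2*(o^2 - 3*o - 4) = (o - 4)^3*(o + 1)
(5) = (d - 4)*(d^2 - 5*d) = d*(d - 4)*(d - 5)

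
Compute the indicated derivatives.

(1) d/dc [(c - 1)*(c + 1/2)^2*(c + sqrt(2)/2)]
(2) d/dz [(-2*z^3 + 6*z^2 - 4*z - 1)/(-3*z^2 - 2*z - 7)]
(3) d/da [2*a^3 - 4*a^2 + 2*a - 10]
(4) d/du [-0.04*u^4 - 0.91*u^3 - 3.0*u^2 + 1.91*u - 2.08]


(1) = 4*c^3 + 3*sqrt(2)*c^2/2 - 3*c/2 - 3*sqrt(2)/8 - 1/4
(2) = 2*(3*z^4 + 4*z^3 + 9*z^2 - 45*z + 13)/(9*z^4 + 12*z^3 + 46*z^2 + 28*z + 49)
(3) = 6*a^2 - 8*a + 2
(4) = -0.16*u^3 - 2.73*u^2 - 6.0*u + 1.91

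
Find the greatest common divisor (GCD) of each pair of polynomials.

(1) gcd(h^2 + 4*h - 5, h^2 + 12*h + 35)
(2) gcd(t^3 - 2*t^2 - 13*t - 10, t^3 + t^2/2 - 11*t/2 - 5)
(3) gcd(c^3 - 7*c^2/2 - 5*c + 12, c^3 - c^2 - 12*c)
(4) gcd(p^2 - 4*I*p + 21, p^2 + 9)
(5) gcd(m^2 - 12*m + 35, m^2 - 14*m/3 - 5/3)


(1) = gcd((h - 1)*(h + 5), (h + 5)*(h + 7)) = h + 5
(2) = gcd((t - 5)*(t + 1)*(t + 2), (t - 5/2)*(t + 1)*(t + 2)) = t^2 + 3*t + 2
(3) = c - 4
(4) = gcd((p - 7*I)*(p + 3*I), (p - 3*I)*(p + 3*I)) = p + 3*I
(5) = gcd((m - 7)*(m - 5), (m - 5)*(m + 1/3)) = m - 5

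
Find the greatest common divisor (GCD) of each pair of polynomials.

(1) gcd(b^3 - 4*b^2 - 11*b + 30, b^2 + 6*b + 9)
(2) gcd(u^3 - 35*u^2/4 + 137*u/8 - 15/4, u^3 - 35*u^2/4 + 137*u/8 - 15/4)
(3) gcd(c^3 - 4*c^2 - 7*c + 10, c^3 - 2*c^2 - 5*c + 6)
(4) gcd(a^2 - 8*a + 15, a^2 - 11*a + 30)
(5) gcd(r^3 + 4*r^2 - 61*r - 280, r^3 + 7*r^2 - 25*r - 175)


(1) = gcd((b - 5)*(b - 2)*(b + 3), (b + 3)^2) = b + 3
(2) = u^3 - 35*u^2/4 + 137*u/8 - 15/4
(3) = gcd((c - 5)*(c - 1)*(c + 2), (c - 3)*(c - 1)*(c + 2)) = c^2 + c - 2
(4) = gcd((a - 5)*(a - 3), (a - 6)*(a - 5)) = a - 5
(5) = r^2 + 12*r + 35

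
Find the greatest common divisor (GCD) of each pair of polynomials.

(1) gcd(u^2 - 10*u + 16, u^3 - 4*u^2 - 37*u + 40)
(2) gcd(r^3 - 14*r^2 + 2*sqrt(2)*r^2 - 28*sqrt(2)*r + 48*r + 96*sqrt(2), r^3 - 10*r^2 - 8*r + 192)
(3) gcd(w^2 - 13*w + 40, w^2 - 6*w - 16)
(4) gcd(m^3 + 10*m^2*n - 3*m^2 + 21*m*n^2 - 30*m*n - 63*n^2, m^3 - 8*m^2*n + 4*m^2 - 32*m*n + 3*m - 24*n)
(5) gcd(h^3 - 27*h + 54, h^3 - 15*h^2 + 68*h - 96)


(1) = gcd((u - 8)*(u - 2), (u - 8)*(u - 1)*(u + 5)) = u - 8
(2) = r^2 - 14*r + 48
(3) = w - 8
(4) = gcd((m - 3)*(m + 3*n)*(m + 7*n), (m + 1)*(m + 3)*(m - 8*n)) = 1
(5) = h - 3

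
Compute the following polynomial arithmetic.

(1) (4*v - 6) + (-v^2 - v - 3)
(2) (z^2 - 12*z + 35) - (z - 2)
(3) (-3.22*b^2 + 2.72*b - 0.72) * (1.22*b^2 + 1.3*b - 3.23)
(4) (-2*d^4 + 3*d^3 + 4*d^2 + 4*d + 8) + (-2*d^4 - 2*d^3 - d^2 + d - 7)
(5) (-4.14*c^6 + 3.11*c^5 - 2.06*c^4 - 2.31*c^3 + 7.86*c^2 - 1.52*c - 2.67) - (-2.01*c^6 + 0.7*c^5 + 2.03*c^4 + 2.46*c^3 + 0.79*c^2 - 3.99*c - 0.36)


(1) = -v^2 + 3*v - 9
(2) = z^2 - 13*z + 37
(3) = -3.9284*b^4 - 0.8676*b^3 + 13.0582*b^2 - 9.7216*b + 2.3256
(4) = -4*d^4 + d^3 + 3*d^2 + 5*d + 1
(5) = -2.13*c^6 + 2.41*c^5 - 4.09*c^4 - 4.77*c^3 + 7.07*c^2 + 2.47*c - 2.31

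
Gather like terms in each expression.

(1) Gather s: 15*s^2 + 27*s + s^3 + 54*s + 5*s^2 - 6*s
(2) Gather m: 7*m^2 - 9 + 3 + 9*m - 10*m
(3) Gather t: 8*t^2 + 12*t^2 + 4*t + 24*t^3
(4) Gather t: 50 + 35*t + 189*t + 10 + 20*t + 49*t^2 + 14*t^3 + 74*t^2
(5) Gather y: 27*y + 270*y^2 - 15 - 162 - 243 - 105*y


(1) = s^3 + 20*s^2 + 75*s
(2) = 7*m^2 - m - 6
(3) = 24*t^3 + 20*t^2 + 4*t
(4) = 14*t^3 + 123*t^2 + 244*t + 60
(5) = 270*y^2 - 78*y - 420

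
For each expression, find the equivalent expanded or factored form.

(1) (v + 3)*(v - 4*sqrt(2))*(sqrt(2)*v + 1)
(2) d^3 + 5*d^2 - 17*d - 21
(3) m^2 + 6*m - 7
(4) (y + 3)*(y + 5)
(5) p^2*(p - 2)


(1) = sqrt(2)*v^3 - 7*v^2 + 3*sqrt(2)*v^2 - 21*v - 4*sqrt(2)*v - 12*sqrt(2)
(2) = (d - 3)*(d + 1)*(d + 7)
(3) = (m - 1)*(m + 7)
(4) = y^2 + 8*y + 15
(5) = p^3 - 2*p^2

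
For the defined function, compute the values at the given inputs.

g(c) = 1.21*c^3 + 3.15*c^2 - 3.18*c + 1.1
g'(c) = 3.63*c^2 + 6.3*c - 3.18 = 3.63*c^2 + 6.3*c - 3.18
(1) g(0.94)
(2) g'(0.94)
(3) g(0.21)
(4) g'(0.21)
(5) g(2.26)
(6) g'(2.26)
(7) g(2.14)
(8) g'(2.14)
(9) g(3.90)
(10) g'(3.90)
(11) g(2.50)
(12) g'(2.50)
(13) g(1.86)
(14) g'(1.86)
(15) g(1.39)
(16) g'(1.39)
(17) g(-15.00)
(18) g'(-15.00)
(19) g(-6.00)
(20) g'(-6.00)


(1) = 1.90
(2) = 5.95
(3) = 0.58
(4) = -1.70
(5) = 23.97
(6) = 29.60
(7) = 20.58
(8) = 26.93
(9) = 108.39
(10) = 76.60
(11) = 31.74
(12) = 35.26
(13) = 13.87
(14) = 21.10
(15) = 6.02
(16) = 12.59
(17) = -3326.20
(18) = 719.07
(19) = -127.78
(20) = 89.70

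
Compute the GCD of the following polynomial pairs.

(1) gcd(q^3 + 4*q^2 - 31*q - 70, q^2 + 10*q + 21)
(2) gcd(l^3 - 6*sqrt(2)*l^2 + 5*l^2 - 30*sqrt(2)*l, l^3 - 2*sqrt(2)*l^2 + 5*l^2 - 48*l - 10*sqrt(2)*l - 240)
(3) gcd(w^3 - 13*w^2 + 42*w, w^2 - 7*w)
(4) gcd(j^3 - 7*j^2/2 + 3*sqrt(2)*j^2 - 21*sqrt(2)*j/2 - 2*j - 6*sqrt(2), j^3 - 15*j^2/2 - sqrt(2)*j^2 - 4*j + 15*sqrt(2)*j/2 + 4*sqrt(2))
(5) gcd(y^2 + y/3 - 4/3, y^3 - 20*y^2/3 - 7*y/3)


(1) = q + 7
(2) = l^2 + l*(5 - 6*sqrt(2)) - 30*sqrt(2)
(3) = w^2 - 7*w
(4) = j + 1/2
(5) = 1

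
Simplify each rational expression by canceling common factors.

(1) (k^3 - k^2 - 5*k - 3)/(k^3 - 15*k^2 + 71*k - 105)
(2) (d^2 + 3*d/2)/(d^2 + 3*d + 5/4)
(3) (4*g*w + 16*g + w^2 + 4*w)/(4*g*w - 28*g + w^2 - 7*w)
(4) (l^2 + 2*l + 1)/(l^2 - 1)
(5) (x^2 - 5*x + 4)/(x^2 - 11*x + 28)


(1) = (k^2 + 2*k + 1)/(k^2 - 12*k + 35)
(2) = (4*d^2 + 6*d)/(4*d^2 + 12*d + 5)
(3) = (w + 4)/(w - 7)
(4) = (l + 1)/(l - 1)
(5) = (x - 1)/(x - 7)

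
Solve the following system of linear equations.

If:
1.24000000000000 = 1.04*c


Then:
c = 1.19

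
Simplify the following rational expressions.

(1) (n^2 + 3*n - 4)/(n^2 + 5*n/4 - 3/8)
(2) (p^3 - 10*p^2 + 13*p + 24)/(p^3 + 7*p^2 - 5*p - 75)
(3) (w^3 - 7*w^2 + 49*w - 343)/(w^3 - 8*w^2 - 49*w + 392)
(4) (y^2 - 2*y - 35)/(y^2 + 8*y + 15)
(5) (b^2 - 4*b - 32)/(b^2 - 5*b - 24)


(1) = (8*n^2 + 24*n - 32)/(8*n^2 + 10*n - 3)
(2) = (p^2 - 7*p - 8)/(p^2 + 10*p + 25)
(3) = (w^2 + 49)/(w^2 - w - 56)
(4) = (y - 7)/(y + 3)
(5) = (b + 4)/(b + 3)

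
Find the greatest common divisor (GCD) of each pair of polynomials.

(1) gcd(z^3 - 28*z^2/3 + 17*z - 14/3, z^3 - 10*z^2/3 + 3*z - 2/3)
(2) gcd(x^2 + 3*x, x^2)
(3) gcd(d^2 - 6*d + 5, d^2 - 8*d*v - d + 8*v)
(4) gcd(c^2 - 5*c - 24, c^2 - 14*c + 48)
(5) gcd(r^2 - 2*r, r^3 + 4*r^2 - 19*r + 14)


(1) = gcd((z - 7)*(z - 2)*(z - 1/3), (z - 2)*(z - 1)*(z - 1/3)) = z^2 - 7*z/3 + 2/3
(2) = gcd(x*(x + 3), x^2) = x
(3) = d - 1
(4) = gcd((c - 8)*(c + 3), (c - 8)*(c - 6)) = c - 8
(5) = r - 2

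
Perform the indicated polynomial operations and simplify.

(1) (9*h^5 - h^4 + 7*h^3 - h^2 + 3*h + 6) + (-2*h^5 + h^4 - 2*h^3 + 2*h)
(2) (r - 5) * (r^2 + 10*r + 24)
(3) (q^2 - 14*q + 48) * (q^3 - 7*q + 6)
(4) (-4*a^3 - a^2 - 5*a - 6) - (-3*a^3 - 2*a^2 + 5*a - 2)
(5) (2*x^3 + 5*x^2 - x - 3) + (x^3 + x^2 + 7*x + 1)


(1) = 7*h^5 + 5*h^3 - h^2 + 5*h + 6
(2) = r^3 + 5*r^2 - 26*r - 120
(3) = q^5 - 14*q^4 + 41*q^3 + 104*q^2 - 420*q + 288
(4) = -a^3 + a^2 - 10*a - 4
(5) = 3*x^3 + 6*x^2 + 6*x - 2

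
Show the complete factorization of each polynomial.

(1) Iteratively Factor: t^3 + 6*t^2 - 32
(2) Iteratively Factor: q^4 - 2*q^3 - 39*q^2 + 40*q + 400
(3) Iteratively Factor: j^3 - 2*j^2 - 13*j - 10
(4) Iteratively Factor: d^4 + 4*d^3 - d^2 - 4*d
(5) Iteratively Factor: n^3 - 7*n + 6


(1) = (t + 4)*(t^2 + 2*t - 8) = (t + 4)^2*(t - 2)
(2) = (q + 4)*(q^3 - 6*q^2 - 15*q + 100) = (q - 5)*(q + 4)*(q^2 - q - 20) = (q - 5)*(q + 4)^2*(q - 5)
(3) = (j - 5)*(j^2 + 3*j + 2) = (j - 5)*(j + 2)*(j + 1)
(4) = (d - 1)*(d^3 + 5*d^2 + 4*d) = d*(d - 1)*(d^2 + 5*d + 4) = d*(d - 1)*(d + 4)*(d + 1)
(5) = (n - 2)*(n^2 + 2*n - 3) = (n - 2)*(n - 1)*(n + 3)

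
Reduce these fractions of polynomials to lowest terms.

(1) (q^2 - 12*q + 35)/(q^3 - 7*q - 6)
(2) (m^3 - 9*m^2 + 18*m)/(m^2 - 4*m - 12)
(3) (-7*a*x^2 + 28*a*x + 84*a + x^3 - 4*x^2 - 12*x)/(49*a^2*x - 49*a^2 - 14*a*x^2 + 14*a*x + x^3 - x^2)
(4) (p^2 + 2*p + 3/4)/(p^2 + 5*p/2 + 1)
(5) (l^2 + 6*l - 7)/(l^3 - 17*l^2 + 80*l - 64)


(1) = (q^2 - 12*q + 35)/(q^3 - 7*q - 6)
(2) = (m^2 - 3*m)/(m + 2)
(3) = (x^2 - 4*x - 12)/(-7*a*x + 7*a + x^2 - x)
(4) = (2*p + 3)/(2*p + 4)
(5) = (l + 7)/(l^2 - 16*l + 64)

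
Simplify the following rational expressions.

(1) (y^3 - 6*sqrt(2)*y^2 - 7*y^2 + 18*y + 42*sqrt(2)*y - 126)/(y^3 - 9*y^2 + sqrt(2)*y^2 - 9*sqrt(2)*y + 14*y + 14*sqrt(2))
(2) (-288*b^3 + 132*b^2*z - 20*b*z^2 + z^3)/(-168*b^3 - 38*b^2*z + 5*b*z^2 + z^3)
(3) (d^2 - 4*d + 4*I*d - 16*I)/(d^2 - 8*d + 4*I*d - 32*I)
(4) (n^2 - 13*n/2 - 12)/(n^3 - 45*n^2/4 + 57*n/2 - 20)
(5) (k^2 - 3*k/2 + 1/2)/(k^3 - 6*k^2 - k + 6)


(1) = (y^2 - 6*sqrt(2)*y + 18)/(y^2 + y*(-2 + sqrt(2)) - 2*sqrt(2))
(2) = (48*b^2 - 14*b*z + z^2)/(28*b^2 + 11*b*z + z^2)
(3) = (d - 4)/(d - 8)
(4) = (4*n + 6)/(4*n^2 - 13*n + 10)
(5) = (2*k - 1)/(2*k^2 - 10*k - 12)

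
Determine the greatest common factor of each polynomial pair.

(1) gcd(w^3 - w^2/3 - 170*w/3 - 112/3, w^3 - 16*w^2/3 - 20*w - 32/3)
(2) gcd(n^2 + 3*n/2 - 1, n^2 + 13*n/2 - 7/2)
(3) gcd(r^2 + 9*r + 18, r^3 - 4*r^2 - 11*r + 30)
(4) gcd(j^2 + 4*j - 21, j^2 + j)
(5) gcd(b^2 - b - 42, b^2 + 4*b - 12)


(1) = w^2 - 22*w/3 - 16/3
(2) = gcd((n - 1/2)*(n + 2), (n - 1/2)*(n + 7)) = n - 1/2
(3) = gcd((r + 3)*(r + 6), (r - 5)*(r - 2)*(r + 3)) = r + 3
(4) = gcd((j - 3)*(j + 7), j*(j + 1)) = 1
(5) = b + 6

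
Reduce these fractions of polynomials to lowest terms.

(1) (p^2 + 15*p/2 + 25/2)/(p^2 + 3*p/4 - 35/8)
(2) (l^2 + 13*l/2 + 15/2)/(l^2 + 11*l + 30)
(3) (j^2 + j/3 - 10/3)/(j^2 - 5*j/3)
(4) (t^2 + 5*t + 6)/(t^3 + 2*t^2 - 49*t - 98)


(1) = (4*p + 20)/(4*p - 7)
(2) = (2*l + 3)/(2*l + 12)
(3) = (j + 2)/j
(4) = (t + 3)/(t^2 - 49)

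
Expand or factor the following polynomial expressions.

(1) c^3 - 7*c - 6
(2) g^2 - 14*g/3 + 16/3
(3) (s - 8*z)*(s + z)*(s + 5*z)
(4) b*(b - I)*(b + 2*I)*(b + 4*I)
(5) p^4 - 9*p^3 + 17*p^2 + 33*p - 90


(1) = (c - 3)*(c + 1)*(c + 2)
(2) = (g - 8/3)*(g - 2)
(3) = s^3 - 2*s^2*z - 43*s*z^2 - 40*z^3
(4) = b^4 + 5*I*b^3 - 2*b^2 + 8*I*b
(5) = (p - 5)*(p - 3)^2*(p + 2)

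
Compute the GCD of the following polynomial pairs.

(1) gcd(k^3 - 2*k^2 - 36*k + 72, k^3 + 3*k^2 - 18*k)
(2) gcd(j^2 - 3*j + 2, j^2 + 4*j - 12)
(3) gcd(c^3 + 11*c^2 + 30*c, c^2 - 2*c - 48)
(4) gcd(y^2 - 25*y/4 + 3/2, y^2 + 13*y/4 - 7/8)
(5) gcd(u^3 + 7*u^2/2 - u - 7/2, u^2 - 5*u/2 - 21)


(1) = gcd((k - 6)*(k - 2)*(k + 6), k*(k - 3)*(k + 6)) = k + 6
(2) = j - 2
(3) = gcd(c*(c + 5)*(c + 6), (c - 8)*(c + 6)) = c + 6
(4) = y - 1/4
(5) = gcd((u - 1)*(u + 1)*(u + 7/2), (u - 6)*(u + 7/2)) = u + 7/2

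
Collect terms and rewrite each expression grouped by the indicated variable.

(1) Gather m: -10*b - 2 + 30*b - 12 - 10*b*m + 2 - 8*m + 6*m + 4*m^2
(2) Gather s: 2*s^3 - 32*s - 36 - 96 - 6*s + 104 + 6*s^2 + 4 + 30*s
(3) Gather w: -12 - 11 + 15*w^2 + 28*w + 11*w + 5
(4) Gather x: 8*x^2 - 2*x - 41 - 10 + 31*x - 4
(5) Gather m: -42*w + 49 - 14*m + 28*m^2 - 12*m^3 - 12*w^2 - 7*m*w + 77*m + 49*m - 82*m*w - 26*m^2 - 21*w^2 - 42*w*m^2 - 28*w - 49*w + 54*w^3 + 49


(1) = 20*b + 4*m^2 + m*(-10*b - 2) - 12
(2) = 2*s^3 + 6*s^2 - 8*s - 24
(3) = 15*w^2 + 39*w - 18
(4) = 8*x^2 + 29*x - 55
(5) = -12*m^3 + m^2*(2 - 42*w) + m*(112 - 89*w) + 54*w^3 - 33*w^2 - 119*w + 98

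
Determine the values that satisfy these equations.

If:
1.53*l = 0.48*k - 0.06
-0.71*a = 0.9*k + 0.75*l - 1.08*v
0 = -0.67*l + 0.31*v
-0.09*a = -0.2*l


Then:
a = -0.09
k = -0.00
l = -0.04
v = -0.08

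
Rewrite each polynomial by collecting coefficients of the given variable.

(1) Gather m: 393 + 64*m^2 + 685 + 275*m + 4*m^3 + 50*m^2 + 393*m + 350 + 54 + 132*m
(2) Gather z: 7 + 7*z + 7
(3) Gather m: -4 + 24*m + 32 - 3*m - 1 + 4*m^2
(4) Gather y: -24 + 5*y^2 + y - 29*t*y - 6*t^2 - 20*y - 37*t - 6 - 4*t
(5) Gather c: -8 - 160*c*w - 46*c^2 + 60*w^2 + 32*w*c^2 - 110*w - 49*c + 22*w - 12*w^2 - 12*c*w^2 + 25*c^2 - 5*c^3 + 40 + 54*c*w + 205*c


(1) = 4*m^3 + 114*m^2 + 800*m + 1482
(2) = 7*z + 14
(3) = 4*m^2 + 21*m + 27
(4) = -6*t^2 - 41*t + 5*y^2 + y*(-29*t - 19) - 30
(5) = -5*c^3 + c^2*(32*w - 21) + c*(-12*w^2 - 106*w + 156) + 48*w^2 - 88*w + 32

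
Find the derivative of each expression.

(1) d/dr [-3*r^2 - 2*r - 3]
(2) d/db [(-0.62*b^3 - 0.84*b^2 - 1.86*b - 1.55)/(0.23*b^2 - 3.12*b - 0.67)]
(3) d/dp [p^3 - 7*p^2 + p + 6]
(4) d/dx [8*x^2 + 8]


(1) = -6*r - 2
(2) = (-0.1426*b^4 + 3.8688*b^3 + 4.2948*b^2 + 1.8386*b - 3.5898)/(0.0529*b^4 - 1.4352*b^3 + 9.4262*b^2 + 4.1808*b + 0.4489)
(3) = 3*p^2 - 14*p + 1
(4) = 16*x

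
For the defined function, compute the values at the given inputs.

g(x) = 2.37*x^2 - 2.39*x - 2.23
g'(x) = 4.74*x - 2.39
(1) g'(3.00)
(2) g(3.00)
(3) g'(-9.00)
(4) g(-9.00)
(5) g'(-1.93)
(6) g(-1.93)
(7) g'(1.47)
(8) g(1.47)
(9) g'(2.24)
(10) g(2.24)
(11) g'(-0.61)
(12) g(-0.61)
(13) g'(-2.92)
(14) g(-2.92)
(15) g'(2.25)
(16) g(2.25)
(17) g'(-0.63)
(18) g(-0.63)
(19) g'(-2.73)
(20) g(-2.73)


(1) = 11.83
(2) = 11.93
(3) = -45.05
(4) = 211.25
(5) = -11.54
(6) = 11.21
(7) = 4.58
(8) = -0.62
(9) = 8.23
(10) = 4.31
(11) = -5.28
(12) = 0.11
(13) = -16.23
(14) = 24.96
(15) = 8.28
(16) = 4.39
(17) = -5.38
(18) = 0.22
(19) = -15.33
(20) = 21.96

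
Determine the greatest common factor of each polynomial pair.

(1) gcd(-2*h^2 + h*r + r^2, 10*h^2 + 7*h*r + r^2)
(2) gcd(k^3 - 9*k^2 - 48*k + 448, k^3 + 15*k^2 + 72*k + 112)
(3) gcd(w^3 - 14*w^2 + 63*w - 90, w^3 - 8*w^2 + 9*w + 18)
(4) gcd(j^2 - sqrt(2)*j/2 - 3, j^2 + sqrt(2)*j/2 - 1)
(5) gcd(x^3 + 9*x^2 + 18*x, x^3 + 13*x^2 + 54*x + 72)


(1) = gcd((-h + r)*(2*h + r), (2*h + r)*(5*h + r)) = 2*h + r
(2) = gcd((k - 8)^2*(k + 7), (k + 4)^2*(k + 7)) = k + 7
(3) = w^2 - 9*w + 18
(4) = j + sqrt(2)
(5) = gcd(x*(x + 3)*(x + 6), (x + 3)*(x + 4)*(x + 6)) = x^2 + 9*x + 18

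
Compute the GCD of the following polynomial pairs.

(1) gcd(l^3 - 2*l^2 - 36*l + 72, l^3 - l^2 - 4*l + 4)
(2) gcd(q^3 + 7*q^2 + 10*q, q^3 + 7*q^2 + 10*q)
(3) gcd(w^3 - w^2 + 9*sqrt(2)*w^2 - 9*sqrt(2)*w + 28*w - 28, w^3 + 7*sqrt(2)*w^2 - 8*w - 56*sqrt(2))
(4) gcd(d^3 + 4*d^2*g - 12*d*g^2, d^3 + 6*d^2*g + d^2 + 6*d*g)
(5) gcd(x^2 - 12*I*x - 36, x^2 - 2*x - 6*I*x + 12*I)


(1) = l - 2
(2) = gcd(q*(q + 2)*(q + 5), q*(q + 2)*(q + 5)) = q^3 + 7*q^2 + 10*q
(3) = w^2 + 9*sqrt(2)*w + 28
(4) = d^2 + 6*d*g
(5) = gcd((x - 6*I)^2, (x - 2)*(x - 6*I)) = x - 6*I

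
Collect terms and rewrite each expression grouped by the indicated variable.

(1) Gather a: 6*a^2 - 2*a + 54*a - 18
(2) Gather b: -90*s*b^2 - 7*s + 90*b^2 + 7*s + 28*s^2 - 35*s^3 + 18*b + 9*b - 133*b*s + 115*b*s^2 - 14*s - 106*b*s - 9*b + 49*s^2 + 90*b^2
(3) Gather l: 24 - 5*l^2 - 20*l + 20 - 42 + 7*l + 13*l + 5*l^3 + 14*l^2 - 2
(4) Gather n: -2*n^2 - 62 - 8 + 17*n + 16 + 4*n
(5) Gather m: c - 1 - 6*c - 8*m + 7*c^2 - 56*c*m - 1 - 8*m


(1) = 6*a^2 + 52*a - 18
(2) = b^2*(180 - 90*s) + b*(115*s^2 - 239*s + 18) - 35*s^3 + 77*s^2 - 14*s
(3) = 5*l^3 + 9*l^2
(4) = -2*n^2 + 21*n - 54
(5) = 7*c^2 - 5*c + m*(-56*c - 16) - 2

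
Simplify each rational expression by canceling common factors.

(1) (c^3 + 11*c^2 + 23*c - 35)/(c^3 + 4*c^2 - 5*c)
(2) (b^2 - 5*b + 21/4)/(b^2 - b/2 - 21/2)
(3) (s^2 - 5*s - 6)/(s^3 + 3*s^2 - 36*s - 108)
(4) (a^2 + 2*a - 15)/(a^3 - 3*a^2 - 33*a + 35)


(1) = (c + 7)/c
(2) = (2*b - 3)/(2*b + 6)
(3) = (s + 1)/(s^2 + 9*s + 18)
(4) = (a - 3)/(a^2 - 8*a + 7)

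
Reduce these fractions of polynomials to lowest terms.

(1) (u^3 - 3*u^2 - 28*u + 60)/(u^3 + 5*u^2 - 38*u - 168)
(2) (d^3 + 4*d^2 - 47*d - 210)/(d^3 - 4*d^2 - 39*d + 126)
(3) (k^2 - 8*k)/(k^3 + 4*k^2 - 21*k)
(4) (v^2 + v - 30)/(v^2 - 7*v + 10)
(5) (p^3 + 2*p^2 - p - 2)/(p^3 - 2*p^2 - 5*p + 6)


(1) = (u^2 + 3*u - 10)/(u^2 + 11*u + 28)
(2) = (d + 5)/(d - 3)
(3) = (k - 8)/(k^2 + 4*k - 21)
(4) = (v + 6)/(v - 2)
(5) = (p + 1)/(p - 3)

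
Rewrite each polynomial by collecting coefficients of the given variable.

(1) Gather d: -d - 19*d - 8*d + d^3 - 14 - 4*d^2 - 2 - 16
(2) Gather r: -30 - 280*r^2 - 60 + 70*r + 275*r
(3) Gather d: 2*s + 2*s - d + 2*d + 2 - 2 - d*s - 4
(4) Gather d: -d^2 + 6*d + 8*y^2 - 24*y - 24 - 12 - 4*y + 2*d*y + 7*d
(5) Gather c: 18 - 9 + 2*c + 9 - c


(1) = d^3 - 4*d^2 - 28*d - 32
(2) = -280*r^2 + 345*r - 90
(3) = d*(1 - s) + 4*s - 4
(4) = -d^2 + d*(2*y + 13) + 8*y^2 - 28*y - 36
(5) = c + 18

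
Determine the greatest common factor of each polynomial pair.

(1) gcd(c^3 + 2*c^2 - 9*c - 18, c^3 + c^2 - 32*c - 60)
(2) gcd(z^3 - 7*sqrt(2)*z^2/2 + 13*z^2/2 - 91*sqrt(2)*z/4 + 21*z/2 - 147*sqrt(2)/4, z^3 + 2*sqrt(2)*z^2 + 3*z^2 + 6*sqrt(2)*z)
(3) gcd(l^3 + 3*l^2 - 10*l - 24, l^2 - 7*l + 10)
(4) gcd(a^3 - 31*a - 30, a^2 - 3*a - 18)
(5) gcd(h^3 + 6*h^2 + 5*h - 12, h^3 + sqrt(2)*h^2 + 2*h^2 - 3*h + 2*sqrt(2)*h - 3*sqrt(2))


(1) = gcd((c - 3)*(c + 2)*(c + 3), (c - 6)*(c + 2)*(c + 5)) = c + 2
(2) = z + 3
(3) = gcd((l - 3)*(l + 2)*(l + 4), (l - 5)*(l - 2)) = 1
(4) = gcd((a - 6)*(a + 1)*(a + 5), (a - 6)*(a + 3)) = a - 6
(5) = gcd((h - 1)*(h + 3)*(h + 4), (h - 1)*(h + 3)*(h + sqrt(2))) = h^2 + 2*h - 3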